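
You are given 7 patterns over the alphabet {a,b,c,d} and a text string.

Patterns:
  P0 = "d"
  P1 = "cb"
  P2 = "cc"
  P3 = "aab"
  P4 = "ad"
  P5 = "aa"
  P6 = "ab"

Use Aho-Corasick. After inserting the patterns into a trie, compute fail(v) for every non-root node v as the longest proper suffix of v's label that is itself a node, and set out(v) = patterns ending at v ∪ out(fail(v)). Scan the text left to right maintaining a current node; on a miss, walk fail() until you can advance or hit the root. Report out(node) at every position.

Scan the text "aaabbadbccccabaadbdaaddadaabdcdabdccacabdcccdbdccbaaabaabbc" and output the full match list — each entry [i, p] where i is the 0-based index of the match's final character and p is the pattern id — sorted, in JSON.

Build:
Trie (insert patterns):
  0='ε' goto a→5 c→2 d→1
  1='d' goto ·  [P0 ends]
  2='c' goto b→3 c→4
  3='cb' goto ·  [P1 ends]
  4='cc' goto ·  [P2 ends]
  5='a' goto a→6 b→9 d→8
  6='aa' goto b→7  [P5 ends]
  7='aab' goto ·  [P3 ends]
  8='ad' goto ·  [P4 ends]
  9='ab' goto ·  [P6 ends]

BFS fail/out derivation:
  n1('d'): parent n0 fail=0; on 'd' 0 → fail=0;  out {0}∪∅={0}
  n2('c'): parent n0 fail=0; on 'c' 0 → fail=0;  out ∅∪∅=∅
  n5('a'): parent n0 fail=0; on 'a' 0 → fail=0;  out ∅∪∅=∅
  n3('cb'): parent n2 fail=0; on 'b' 0 → fail=0;  out {1}∪∅={1}
  n4('cc'): parent n2 fail=0; on 'c' 0 → fail=2;  out {2}∪∅={2}
  n6('aa'): parent n5 fail=0; on 'a' 0 → fail=5;  out {5}∪∅={5}
  n8('ad'): parent n5 fail=0; on 'd' 0 → fail=1;  out {4}∪{0}={0,4}
  n9('ab'): parent n5 fail=0; on 'b' 0 → fail=0;  out {6}∪∅={6}
  n7('aab'): parent n6 fail=5; on 'b' 5 → fail=9;  out {3}∪{6}={3,6}

Run:
i=0 'a': node 0→5
i=1 'a': node 5→6  emit P5@[0:1]
i=2 'a': node 6→6 ·f  emit P5@[1:2]
i=3 'b': node 6→7  emit P3@[1:3],P6@[2:3]
i=4 'b': node 7→0 ·f
i=5 'a': node 0→5
i=6 'd': node 5→8  emit P0@[6:6],P4@[5:6]
i=7 'b': node 8→0 ·f
i=8 'c': node 0→2
i=9 'c': node 2→4  emit P2@[8:9]
i=10 'c': node 4→4 ·f  emit P2@[9:10]
i=11 'c': node 4→4 ·f  emit P2@[10:11]
i=12 'a': node 4→5 ·f
i=13 'b': node 5→9  emit P6@[12:13]
i=14 'a': node 9→5 ·f
i=15 'a': node 5→6  emit P5@[14:15]
i=16 'd': node 6→8 ·f  emit P0@[16:16],P4@[15:16]
i=17 'b': node 8→0 ·f
i=18 'd': node 0→1  emit P0@[18:18]
i=19 'a': node 1→5 ·f
i=20 'a': node 5→6  emit P5@[19:20]
i=21 'd': node 6→8 ·f  emit P0@[21:21],P4@[20:21]
i=22 'd': node 8→1 ·f  emit P0@[22:22]
i=23 'a': node 1→5 ·f
i=24 'd': node 5→8  emit P0@[24:24],P4@[23:24]
i=25 'a': node 8→5 ·f
i=26 'a': node 5→6  emit P5@[25:26]
i=27 'b': node 6→7  emit P3@[25:27],P6@[26:27]
i=28 'd': node 7→1 ·f  emit P0@[28:28]
i=29 'c': node 1→2 ·f
i=30 'd': node 2→1 ·f  emit P0@[30:30]
i=31 'a': node 1→5 ·f
i=32 'b': node 5→9  emit P6@[31:32]
i=33 'd': node 9→1 ·f  emit P0@[33:33]
i=34 'c': node 1→2 ·f
i=35 'c': node 2→4  emit P2@[34:35]
i=36 'a': node 4→5 ·f
i=37 'c': node 5→2 ·f
i=38 'a': node 2→5 ·f
i=39 'b': node 5→9  emit P6@[38:39]
i=40 'd': node 9→1 ·f  emit P0@[40:40]
i=41 'c': node 1→2 ·f
i=42 'c': node 2→4  emit P2@[41:42]
i=43 'c': node 4→4 ·f  emit P2@[42:43]
i=44 'd': node 4→1 ·f  emit P0@[44:44]
i=45 'b': node 1→0 ·f
i=46 'd': node 0→1  emit P0@[46:46]
i=47 'c': node 1→2 ·f
i=48 'c': node 2→4  emit P2@[47:48]
i=49 'b': node 4→3 ·f  emit P1@[48:49]
i=50 'a': node 3→5 ·f
i=51 'a': node 5→6  emit P5@[50:51]
i=52 'a': node 6→6 ·f  emit P5@[51:52]
i=53 'b': node 6→7  emit P3@[51:53],P6@[52:53]
i=54 'a': node 7→5 ·f
i=55 'a': node 5→6  emit P5@[54:55]
i=56 'b': node 6→7  emit P3@[54:56],P6@[55:56]
i=57 'b': node 7→0 ·f
i=58 'c': node 0→2

Matches: [[1,5],[2,5],[3,3],[3,6],[6,0],[6,4],[9,2],[10,2],[11,2],[13,6],[15,5],[16,0],[16,4],[18,0],[20,5],[21,0],[21,4],[22,0],[24,0],[24,4],[26,5],[27,3],[27,6],[28,0],[30,0],[32,6],[33,0],[35,2],[39,6],[40,0],[42,2],[43,2],[44,0],[46,0],[48,2],[49,1],[51,5],[52,5],[53,3],[53,6],[55,5],[56,3],[56,6]]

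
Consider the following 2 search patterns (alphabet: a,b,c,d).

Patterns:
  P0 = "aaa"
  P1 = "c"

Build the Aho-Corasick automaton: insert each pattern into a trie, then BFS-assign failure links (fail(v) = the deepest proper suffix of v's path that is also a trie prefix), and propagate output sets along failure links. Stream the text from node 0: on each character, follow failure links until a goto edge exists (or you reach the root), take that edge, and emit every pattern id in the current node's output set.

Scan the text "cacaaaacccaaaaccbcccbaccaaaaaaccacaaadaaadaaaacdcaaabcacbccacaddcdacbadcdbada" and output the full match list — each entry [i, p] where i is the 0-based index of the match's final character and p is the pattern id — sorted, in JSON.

Build:
Trie nodes:
  0='ε' goto a→1 c→4
  1='a' goto a→2
  2='aa' goto a→3
  3='aaa' goto ·  ←P0
  4='c' goto ·  ←P1

BFS fail/out derivation:
  fail(1) 'a': from fail(0)=0 chase 'a': 0 ⇒ 0;  out=∅∪out(0)=∅
  fail(4) 'c': from fail(0)=0 chase 'c': 0 ⇒ 0;  out={1}∪out(0)={1}
  fail(2) 'aa': from fail(1)=0 chase 'a': 0 ⇒ 1;  out=∅∪out(1)=∅
  fail(3) 'aaa': from fail(2)=1 chase 'a': 1 ⇒ 2;  out={0}∪out(2)={0}

Scan:
[0] read 'c'  n0⇒n4  emit P1@[0:0]
[1] read 'a'  n4⇒n1 (fail-walked)
[2] read 'c'  n1⇒n4 (fail-walked)  emit P1@[2:2]
[3] read 'a'  n4⇒n1 (fail-walked)
[4] read 'a'  n1⇒n2
[5] read 'a'  n2⇒n3  emit P0@[3:5]
[6] read 'a'  n3⇒n3 (fail-walked)  emit P0@[4:6]
[7] read 'c'  n3⇒n4 (fail-walked)  emit P1@[7:7]
[8] read 'c'  n4⇒n4 (fail-walked)  emit P1@[8:8]
[9] read 'c'  n4⇒n4 (fail-walked)  emit P1@[9:9]
[10] read 'a'  n4⇒n1 (fail-walked)
[11] read 'a'  n1⇒n2
[12] read 'a'  n2⇒n3  emit P0@[10:12]
[13] read 'a'  n3⇒n3 (fail-walked)  emit P0@[11:13]
[14] read 'c'  n3⇒n4 (fail-walked)  emit P1@[14:14]
[15] read 'c'  n4⇒n4 (fail-walked)  emit P1@[15:15]
[16] read 'b'  n4⇒n0 (fail-walked)
[17] read 'c'  n0⇒n4  emit P1@[17:17]
[18] read 'c'  n4⇒n4 (fail-walked)  emit P1@[18:18]
[19] read 'c'  n4⇒n4 (fail-walked)  emit P1@[19:19]
[20] read 'b'  n4⇒n0 (fail-walked)
[21] read 'a'  n0⇒n1
[22] read 'c'  n1⇒n4 (fail-walked)  emit P1@[22:22]
[23] read 'c'  n4⇒n4 (fail-walked)  emit P1@[23:23]
[24] read 'a'  n4⇒n1 (fail-walked)
[25] read 'a'  n1⇒n2
[26] read 'a'  n2⇒n3  emit P0@[24:26]
[27] read 'a'  n3⇒n3 (fail-walked)  emit P0@[25:27]
[28] read 'a'  n3⇒n3 (fail-walked)  emit P0@[26:28]
[29] read 'a'  n3⇒n3 (fail-walked)  emit P0@[27:29]
[30] read 'c'  n3⇒n4 (fail-walked)  emit P1@[30:30]
[31] read 'c'  n4⇒n4 (fail-walked)  emit P1@[31:31]
[32] read 'a'  n4⇒n1 (fail-walked)
[33] read 'c'  n1⇒n4 (fail-walked)  emit P1@[33:33]
[34] read 'a'  n4⇒n1 (fail-walked)
[35] read 'a'  n1⇒n2
[36] read 'a'  n2⇒n3  emit P0@[34:36]
[37] read 'd'  n3⇒n0 (fail-walked)
[38] read 'a'  n0⇒n1
[39] read 'a'  n1⇒n2
[40] read 'a'  n2⇒n3  emit P0@[38:40]
[41] read 'd'  n3⇒n0 (fail-walked)
[42] read 'a'  n0⇒n1
[43] read 'a'  n1⇒n2
[44] read 'a'  n2⇒n3  emit P0@[42:44]
[45] read 'a'  n3⇒n3 (fail-walked)  emit P0@[43:45]
[46] read 'c'  n3⇒n4 (fail-walked)  emit P1@[46:46]
[47] read 'd'  n4⇒n0 (fail-walked)
[48] read 'c'  n0⇒n4  emit P1@[48:48]
[49] read 'a'  n4⇒n1 (fail-walked)
[50] read 'a'  n1⇒n2
[51] read 'a'  n2⇒n3  emit P0@[49:51]
[52] read 'b'  n3⇒n0 (fail-walked)
[53] read 'c'  n0⇒n4  emit P1@[53:53]
[54] read 'a'  n4⇒n1 (fail-walked)
[55] read 'c'  n1⇒n4 (fail-walked)  emit P1@[55:55]
[56] read 'b'  n4⇒n0 (fail-walked)
[57] read 'c'  n0⇒n4  emit P1@[57:57]
[58] read 'c'  n4⇒n4 (fail-walked)  emit P1@[58:58]
[59] read 'a'  n4⇒n1 (fail-walked)
[60] read 'c'  n1⇒n4 (fail-walked)  emit P1@[60:60]
[61] read 'a'  n4⇒n1 (fail-walked)
[62] read 'd'  n1⇒n0 (fail-walked)
[63] read 'd'  n0⇒n0
[64] read 'c'  n0⇒n4  emit P1@[64:64]
[65] read 'd'  n4⇒n0 (fail-walked)
[66] read 'a'  n0⇒n1
[67] read 'c'  n1⇒n4 (fail-walked)  emit P1@[67:67]
[68] read 'b'  n4⇒n0 (fail-walked)
[69] read 'a'  n0⇒n1
[70] read 'd'  n1⇒n0 (fail-walked)
[71] read 'c'  n0⇒n4  emit P1@[71:71]
[72] read 'd'  n4⇒n0 (fail-walked)
[73] read 'b'  n0⇒n0
[74] read 'a'  n0⇒n1
[75] read 'd'  n1⇒n0 (fail-walked)
[76] read 'a'  n0⇒n1

All matches (sorted): [[0,1],[2,1],[5,0],[6,0],[7,1],[8,1],[9,1],[12,0],[13,0],[14,1],[15,1],[17,1],[18,1],[19,1],[22,1],[23,1],[26,0],[27,0],[28,0],[29,0],[30,1],[31,1],[33,1],[36,0],[40,0],[44,0],[45,0],[46,1],[48,1],[51,0],[53,1],[55,1],[57,1],[58,1],[60,1],[64,1],[67,1],[71,1]]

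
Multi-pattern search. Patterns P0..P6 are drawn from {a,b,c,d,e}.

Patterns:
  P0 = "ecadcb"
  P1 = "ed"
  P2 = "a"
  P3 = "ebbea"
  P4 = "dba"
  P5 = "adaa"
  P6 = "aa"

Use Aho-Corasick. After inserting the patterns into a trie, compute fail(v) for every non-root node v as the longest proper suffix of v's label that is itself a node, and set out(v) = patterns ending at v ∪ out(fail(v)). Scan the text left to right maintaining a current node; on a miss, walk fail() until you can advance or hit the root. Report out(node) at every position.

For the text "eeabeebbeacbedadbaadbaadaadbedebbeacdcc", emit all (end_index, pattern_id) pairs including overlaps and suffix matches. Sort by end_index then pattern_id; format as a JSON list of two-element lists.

Construct AC machine:
Trie (insert patterns):
  0='ε' goto a→8 d→13 e→1
  1='e' goto b→9 c→2 d→7
  2='ec' goto a→3
  3='eca' goto d→4
  4='ecad' goto c→5
  5='ecadc' goto b→6
  6='ecadcb' goto ·  ←P0
  7='ed' goto ·  ←P1
  8='a' goto a→19 d→16  ←P2
  9='eb' goto b→10
  10='ebb' goto e→11
  11='ebbe' goto a→12
  12='ebbea' goto ·  ←P3
  13='d' goto b→14
  14='db' goto a→15
  15='dba' goto ·  ←P4
  16='ad' goto a→17
  17='ada' goto a→18
  18='adaa' goto ·  ←P5
  19='aa' goto ·  ←P6

BFS fail/out derivation:
  fail(1) 'e': from fail(0)=0 chase 'e': 0 ⇒ 0;  out=∅∪out(0)=∅
  fail(8) 'a': from fail(0)=0 chase 'a': 0 ⇒ 0;  out={2}∪out(0)={2}
  fail(13) 'd': from fail(0)=0 chase 'd': 0 ⇒ 0;  out=∅∪out(0)=∅
  fail(2) 'ec': from fail(1)=0 chase 'c': 0 ⇒ 0;  out=∅∪out(0)=∅
  fail(7) 'ed': from fail(1)=0 chase 'd': 0 ⇒ 13;  out={1}∪out(13)={1}
  fail(9) 'eb': from fail(1)=0 chase 'b': 0 ⇒ 0;  out=∅∪out(0)=∅
  fail(14) 'db': from fail(13)=0 chase 'b': 0 ⇒ 0;  out=∅∪out(0)=∅
  fail(16) 'ad': from fail(8)=0 chase 'd': 0 ⇒ 13;  out=∅∪out(13)=∅
  fail(19) 'aa': from fail(8)=0 chase 'a': 0 ⇒ 8;  out={6}∪out(8)={2,6}
  fail(3) 'eca': from fail(2)=0 chase 'a': 0 ⇒ 8;  out=∅∪out(8)={2}
  fail(10) 'ebb': from fail(9)=0 chase 'b': 0 ⇒ 0;  out=∅∪out(0)=∅
  fail(15) 'dba': from fail(14)=0 chase 'a': 0 ⇒ 8;  out={4}∪out(8)={2,4}
  fail(17) 'ada': from fail(16)=13 chase 'a': 13→0 ⇒ 8;  out=∅∪out(8)={2}
  fail(4) 'ecad': from fail(3)=8 chase 'd': 8 ⇒ 16;  out=∅∪out(16)=∅
  fail(11) 'ebbe': from fail(10)=0 chase 'e': 0 ⇒ 1;  out=∅∪out(1)=∅
  fail(18) 'adaa': from fail(17)=8 chase 'a': 8 ⇒ 19;  out={5}∪out(19)={2,5,6}
  fail(5) 'ecadc': from fail(4)=16 chase 'c': 16→13→0 ⇒ 0;  out=∅∪out(0)=∅
  fail(12) 'ebbea': from fail(11)=1 chase 'a': 1→0 ⇒ 8;  out={3}∪out(8)={2,3}
  fail(6) 'ecadcb': from fail(5)=0 chase 'b': 0 ⇒ 0;  out={0}∪out(0)={0}

Text stream:
[0] read 'e'  n0⇒n1
[1] read 'e'  n1⇒n1 (fail-walked)
[2] read 'a'  n1⇒n8 (fail-walked)  emit P2@[2:2]
[3] read 'b'  n8⇒n0 (fail-walked)
[4] read 'e'  n0⇒n1
[5] read 'e'  n1⇒n1 (fail-walked)
[6] read 'b'  n1⇒n9
[7] read 'b'  n9⇒n10
[8] read 'e'  n10⇒n11
[9] read 'a'  n11⇒n12  emit P2@[9:9],P3@[5:9]
[10] read 'c'  n12⇒n0 (fail-walked)
[11] read 'b'  n0⇒n0
[12] read 'e'  n0⇒n1
[13] read 'd'  n1⇒n7  emit P1@[12:13]
[14] read 'a'  n7⇒n8 (fail-walked)  emit P2@[14:14]
[15] read 'd'  n8⇒n16
[16] read 'b'  n16⇒n14 (fail-walked)
[17] read 'a'  n14⇒n15  emit P2@[17:17],P4@[15:17]
[18] read 'a'  n15⇒n19 (fail-walked)  emit P2@[18:18],P6@[17:18]
[19] read 'd'  n19⇒n16 (fail-walked)
[20] read 'b'  n16⇒n14 (fail-walked)
[21] read 'a'  n14⇒n15  emit P2@[21:21],P4@[19:21]
[22] read 'a'  n15⇒n19 (fail-walked)  emit P2@[22:22],P6@[21:22]
[23] read 'd'  n19⇒n16 (fail-walked)
[24] read 'a'  n16⇒n17  emit P2@[24:24]
[25] read 'a'  n17⇒n18  emit P2@[25:25],P5@[22:25],P6@[24:25]
[26] read 'd'  n18⇒n16 (fail-walked)
[27] read 'b'  n16⇒n14 (fail-walked)
[28] read 'e'  n14⇒n1 (fail-walked)
[29] read 'd'  n1⇒n7  emit P1@[28:29]
[30] read 'e'  n7⇒n1 (fail-walked)
[31] read 'b'  n1⇒n9
[32] read 'b'  n9⇒n10
[33] read 'e'  n10⇒n11
[34] read 'a'  n11⇒n12  emit P2@[34:34],P3@[30:34]
[35] read 'c'  n12⇒n0 (fail-walked)
[36] read 'd'  n0⇒n13
[37] read 'c'  n13⇒n0 (fail-walked)
[38] read 'c'  n0⇒n0

All matches (sorted): [[2,2],[9,2],[9,3],[13,1],[14,2],[17,2],[17,4],[18,2],[18,6],[21,2],[21,4],[22,2],[22,6],[24,2],[25,2],[25,5],[25,6],[29,1],[34,2],[34,3]]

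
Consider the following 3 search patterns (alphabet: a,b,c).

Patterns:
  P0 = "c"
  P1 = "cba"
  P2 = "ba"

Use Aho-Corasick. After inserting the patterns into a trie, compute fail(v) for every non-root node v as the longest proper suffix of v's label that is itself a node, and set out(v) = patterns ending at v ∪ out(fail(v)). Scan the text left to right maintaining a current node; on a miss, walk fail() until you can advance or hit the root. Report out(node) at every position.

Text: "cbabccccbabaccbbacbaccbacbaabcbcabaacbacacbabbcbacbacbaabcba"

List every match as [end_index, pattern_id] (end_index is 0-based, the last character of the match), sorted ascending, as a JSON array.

Construct AC machine:
Trie (insert patterns):
  n0 'ε': b→4 c→1
  n1 'c': b→2  [P0 ends]
  n2 'cb': a→3
  n3 'cba': ·  [P1 ends]
  n4 'b': a→5
  n5 'ba': ·  [P2 ends]

BFS fail/out derivation:
  n1('c'): parent n0 fail=0; on 'c' 0 → fail=0;  out {0}∪∅={0}
  n4('b'): parent n0 fail=0; on 'b' 0 → fail=0;  out ∅∪∅=∅
  n2('cb'): parent n1 fail=0; on 'b' 0 → fail=4;  out ∅∪∅=∅
  n5('ba'): parent n4 fail=0; on 'a' 0 → fail=0;  out {2}∪∅={2}
  n3('cba'): parent n2 fail=4; on 'a' 4 → fail=5;  out {1}∪{2}={1,2}

Text stream:
pos 0 'c': at 1  → match P0@[0:0]
pos 1 'b': at 2
pos 2 'a': at 3  → match P1@[0:2],P2@[1:2]
pos 3 'b': at 4 (fail-walked)
pos 4 'c': at 1 (fail-walked)  → match P0@[4:4]
pos 5 'c': at 1 (fail-walked)  → match P0@[5:5]
pos 6 'c': at 1 (fail-walked)  → match P0@[6:6]
pos 7 'c': at 1 (fail-walked)  → match P0@[7:7]
pos 8 'b': at 2
pos 9 'a': at 3  → match P1@[7:9],P2@[8:9]
pos 10 'b': at 4 (fail-walked)
pos 11 'a': at 5  → match P2@[10:11]
pos 12 'c': at 1 (fail-walked)  → match P0@[12:12]
pos 13 'c': at 1 (fail-walked)  → match P0@[13:13]
pos 14 'b': at 2
pos 15 'b': at 4 (fail-walked)
pos 16 'a': at 5  → match P2@[15:16]
pos 17 'c': at 1 (fail-walked)  → match P0@[17:17]
pos 18 'b': at 2
pos 19 'a': at 3  → match P1@[17:19],P2@[18:19]
pos 20 'c': at 1 (fail-walked)  → match P0@[20:20]
pos 21 'c': at 1 (fail-walked)  → match P0@[21:21]
pos 22 'b': at 2
pos 23 'a': at 3  → match P1@[21:23],P2@[22:23]
pos 24 'c': at 1 (fail-walked)  → match P0@[24:24]
pos 25 'b': at 2
pos 26 'a': at 3  → match P1@[24:26],P2@[25:26]
pos 27 'a': at 0 (fail-walked)
pos 28 'b': at 4
pos 29 'c': at 1 (fail-walked)  → match P0@[29:29]
pos 30 'b': at 2
pos 31 'c': at 1 (fail-walked)  → match P0@[31:31]
pos 32 'a': at 0 (fail-walked)
pos 33 'b': at 4
pos 34 'a': at 5  → match P2@[33:34]
pos 35 'a': at 0 (fail-walked)
pos 36 'c': at 1  → match P0@[36:36]
pos 37 'b': at 2
pos 38 'a': at 3  → match P1@[36:38],P2@[37:38]
pos 39 'c': at 1 (fail-walked)  → match P0@[39:39]
pos 40 'a': at 0 (fail-walked)
pos 41 'c': at 1  → match P0@[41:41]
pos 42 'b': at 2
pos 43 'a': at 3  → match P1@[41:43],P2@[42:43]
pos 44 'b': at 4 (fail-walked)
pos 45 'b': at 4 (fail-walked)
pos 46 'c': at 1 (fail-walked)  → match P0@[46:46]
pos 47 'b': at 2
pos 48 'a': at 3  → match P1@[46:48],P2@[47:48]
pos 49 'c': at 1 (fail-walked)  → match P0@[49:49]
pos 50 'b': at 2
pos 51 'a': at 3  → match P1@[49:51],P2@[50:51]
pos 52 'c': at 1 (fail-walked)  → match P0@[52:52]
pos 53 'b': at 2
pos 54 'a': at 3  → match P1@[52:54],P2@[53:54]
pos 55 'a': at 0 (fail-walked)
pos 56 'b': at 4
pos 57 'c': at 1 (fail-walked)  → match P0@[57:57]
pos 58 'b': at 2
pos 59 'a': at 3  → match P1@[57:59],P2@[58:59]

All matches (sorted): [[0,0],[2,1],[2,2],[4,0],[5,0],[6,0],[7,0],[9,1],[9,2],[11,2],[12,0],[13,0],[16,2],[17,0],[19,1],[19,2],[20,0],[21,0],[23,1],[23,2],[24,0],[26,1],[26,2],[29,0],[31,0],[34,2],[36,0],[38,1],[38,2],[39,0],[41,0],[43,1],[43,2],[46,0],[48,1],[48,2],[49,0],[51,1],[51,2],[52,0],[54,1],[54,2],[57,0],[59,1],[59,2]]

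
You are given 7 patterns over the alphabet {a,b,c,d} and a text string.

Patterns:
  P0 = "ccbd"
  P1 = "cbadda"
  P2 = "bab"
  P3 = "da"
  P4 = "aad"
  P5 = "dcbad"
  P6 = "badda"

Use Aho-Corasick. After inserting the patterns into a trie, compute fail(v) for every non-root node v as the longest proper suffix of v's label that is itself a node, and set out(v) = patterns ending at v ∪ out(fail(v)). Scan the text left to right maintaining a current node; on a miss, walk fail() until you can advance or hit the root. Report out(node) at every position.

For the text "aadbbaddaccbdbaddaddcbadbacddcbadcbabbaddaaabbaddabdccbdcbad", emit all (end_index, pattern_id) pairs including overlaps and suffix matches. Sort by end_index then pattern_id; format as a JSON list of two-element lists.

Construct AC machine:
Trie nodes:
  n0 'ε': a→15 b→10 c→1 d→13
  n1 'c': b→5 c→2
  n2 'cc': b→3
  n3 'ccb': d→4
  n4 'ccbd': ·  ←P0
  n5 'cb': a→6
  n6 'cba': d→7
  n7 'cbad': d→8
  n8 'cbadd': a→9
  n9 'cbadda': ·  ←P1
  n10 'b': a→11
  n11 'ba': b→12 d→22
  n12 'bab': ·  ←P2
  n13 'd': a→14 c→18
  n14 'da': ·  ←P3
  n15 'a': a→16
  n16 'aa': d→17
  n17 'aad': ·  ←P4
  n18 'dc': b→19
  n19 'dcb': a→20
  n20 'dcba': d→21
  n21 'dcbad': ·  ←P5
  n22 'bad': d→23
  n23 'badd': a→24
  n24 'badda': ·  ←P6

BFS fail/out derivation:
  n1('c'): parent n0 fail=0; on 'c' 0 → fail=0;  out ∅∪∅=∅
  n10('b'): parent n0 fail=0; on 'b' 0 → fail=0;  out ∅∪∅=∅
  n13('d'): parent n0 fail=0; on 'd' 0 → fail=0;  out ∅∪∅=∅
  n15('a'): parent n0 fail=0; on 'a' 0 → fail=0;  out ∅∪∅=∅
  n2('cc'): parent n1 fail=0; on 'c' 0 → fail=1;  out ∅∪∅=∅
  n5('cb'): parent n1 fail=0; on 'b' 0 → fail=10;  out ∅∪∅=∅
  n11('ba'): parent n10 fail=0; on 'a' 0 → fail=15;  out ∅∪∅=∅
  n14('da'): parent n13 fail=0; on 'a' 0 → fail=15;  out {3}∪∅={3}
  n16('aa'): parent n15 fail=0; on 'a' 0 → fail=15;  out ∅∪∅=∅
  n18('dc'): parent n13 fail=0; on 'c' 0 → fail=1;  out ∅∪∅=∅
  n3('ccb'): parent n2 fail=1; on 'b' 1 → fail=5;  out ∅∪∅=∅
  n6('cba'): parent n5 fail=10; on 'a' 10 → fail=11;  out ∅∪∅=∅
  n12('bab'): parent n11 fail=15; on 'b' 15→0 → fail=10;  out {2}∪∅={2}
  n17('aad'): parent n16 fail=15; on 'd' 15→0 → fail=13;  out {4}∪∅={4}
  n19('dcb'): parent n18 fail=1; on 'b' 1 → fail=5;  out ∅∪∅=∅
  n22('bad'): parent n11 fail=15; on 'd' 15→0 → fail=13;  out ∅∪∅=∅
  n4('ccbd'): parent n3 fail=5; on 'd' 5→10→0 → fail=13;  out {0}∪∅={0}
  n7('cbad'): parent n6 fail=11; on 'd' 11 → fail=22;  out ∅∪∅=∅
  n20('dcba'): parent n19 fail=5; on 'a' 5 → fail=6;  out ∅∪∅=∅
  n23('badd'): parent n22 fail=13; on 'd' 13→0 → fail=13;  out ∅∪∅=∅
  n8('cbadd'): parent n7 fail=22; on 'd' 22 → fail=23;  out ∅∪∅=∅
  n21('dcbad'): parent n20 fail=6; on 'd' 6 → fail=7;  out {5}∪∅={5}
  n24('badda'): parent n23 fail=13; on 'a' 13 → fail=14;  out {6}∪{3}={3,6}
  n9('cbadda'): parent n8 fail=23; on 'a' 23 → fail=24;  out {1}∪{3,6}={1,3,6}

Text stream:
pos 0 'a': at 15
pos 1 'a': at 16
pos 2 'd': at 17  ** P4@[0:2]
pos 3 'b': at 10 ·f
pos 4 'b': at 10 ·f
pos 5 'a': at 11
pos 6 'd': at 22
pos 7 'd': at 23
pos 8 'a': at 24  ** P3@[7:8],P6@[4:8]
pos 9 'c': at 1 ·f
pos 10 'c': at 2
pos 11 'b': at 3
pos 12 'd': at 4  ** P0@[9:12]
pos 13 'b': at 10 ·f
pos 14 'a': at 11
pos 15 'd': at 22
pos 16 'd': at 23
pos 17 'a': at 24  ** P3@[16:17],P6@[13:17]
pos 18 'd': at 13 ·f
pos 19 'd': at 13 ·f
pos 20 'c': at 18
pos 21 'b': at 19
pos 22 'a': at 20
pos 23 'd': at 21  ** P5@[19:23]
pos 24 'b': at 10 ·f
pos 25 'a': at 11
pos 26 'c': at 1 ·f
pos 27 'd': at 13 ·f
pos 28 'd': at 13 ·f
pos 29 'c': at 18
pos 30 'b': at 19
pos 31 'a': at 20
pos 32 'd': at 21  ** P5@[28:32]
pos 33 'c': at 18 ·f
pos 34 'b': at 19
pos 35 'a': at 20
pos 36 'b': at 12 ·f  ** P2@[34:36]
pos 37 'b': at 10 ·f
pos 38 'a': at 11
pos 39 'd': at 22
pos 40 'd': at 23
pos 41 'a': at 24  ** P3@[40:41],P6@[37:41]
pos 42 'a': at 16 ·f
pos 43 'a': at 16 ·f
pos 44 'b': at 10 ·f
pos 45 'b': at 10 ·f
pos 46 'a': at 11
pos 47 'd': at 22
pos 48 'd': at 23
pos 49 'a': at 24  ** P3@[48:49],P6@[45:49]
pos 50 'b': at 10 ·f
pos 51 'd': at 13 ·f
pos 52 'c': at 18
pos 53 'c': at 2 ·f
pos 54 'b': at 3
pos 55 'd': at 4  ** P0@[52:55]
pos 56 'c': at 18 ·f
pos 57 'b': at 19
pos 58 'a': at 20
pos 59 'd': at 21  ** P5@[55:59]

Matches: [[2,4],[8,3],[8,6],[12,0],[17,3],[17,6],[23,5],[32,5],[36,2],[41,3],[41,6],[49,3],[49,6],[55,0],[59,5]]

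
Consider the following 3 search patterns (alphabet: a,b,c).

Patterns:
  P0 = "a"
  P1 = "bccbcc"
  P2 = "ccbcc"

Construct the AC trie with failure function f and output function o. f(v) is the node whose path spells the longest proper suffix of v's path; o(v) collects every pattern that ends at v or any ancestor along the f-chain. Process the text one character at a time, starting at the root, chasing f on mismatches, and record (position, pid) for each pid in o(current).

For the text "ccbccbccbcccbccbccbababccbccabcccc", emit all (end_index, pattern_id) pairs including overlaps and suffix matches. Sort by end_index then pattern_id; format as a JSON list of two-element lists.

Build automaton:
Trie nodes:
  n0 'ε': a→1 b→2 c→8
  n1 'a': ·  [P0 ends]
  n2 'b': c→3
  n3 'bc': c→4
  n4 'bcc': b→5
  n5 'bccb': c→6
  n6 'bccbc': c→7
  n7 'bccbcc': ·  [P1 ends]
  n8 'c': c→9
  n9 'cc': b→10
  n10 'ccb': c→11
  n11 'ccbc': c→12
  n12 'ccbcc': ·  [P2 ends]

Failure links (BFS by depth):
  fail(1) 'a': from fail(0)=0 chase 'a': 0 ⇒ 0;  out={0}∪out(0)={0}
  fail(2) 'b': from fail(0)=0 chase 'b': 0 ⇒ 0;  out=∅∪out(0)=∅
  fail(8) 'c': from fail(0)=0 chase 'c': 0 ⇒ 0;  out=∅∪out(0)=∅
  fail(3) 'bc': from fail(2)=0 chase 'c': 0 ⇒ 8;  out=∅∪out(8)=∅
  fail(9) 'cc': from fail(8)=0 chase 'c': 0 ⇒ 8;  out=∅∪out(8)=∅
  fail(4) 'bcc': from fail(3)=8 chase 'c': 8 ⇒ 9;  out=∅∪out(9)=∅
  fail(10) 'ccb': from fail(9)=8 chase 'b': 8→0 ⇒ 2;  out=∅∪out(2)=∅
  fail(5) 'bccb': from fail(4)=9 chase 'b': 9 ⇒ 10;  out=∅∪out(10)=∅
  fail(11) 'ccbc': from fail(10)=2 chase 'c': 2 ⇒ 3;  out=∅∪out(3)=∅
  fail(6) 'bccbc': from fail(5)=10 chase 'c': 10 ⇒ 11;  out=∅∪out(11)=∅
  fail(12) 'ccbcc': from fail(11)=3 chase 'c': 3 ⇒ 4;  out={2}∪out(4)={2}
  fail(7) 'bccbcc': from fail(6)=11 chase 'c': 11 ⇒ 12;  out={1}∪out(12)={1,2}

Text stream:
i=0 'c': node 0→8
i=1 'c': node 8→9
i=2 'b': node 9→10
i=3 'c': node 10→11
i=4 'c': node 11→12  ** P2@[0:4]
i=5 'b': node 12→5 (via fail)
i=6 'c': node 5→6
i=7 'c': node 6→7  ** P1@[2:7],P2@[3:7]
i=8 'b': node 7→5 (via fail)
i=9 'c': node 5→6
i=10 'c': node 6→7  ** P1@[5:10],P2@[6:10]
i=11 'c': node 7→9 (via fail)
i=12 'b': node 9→10
i=13 'c': node 10→11
i=14 'c': node 11→12  ** P2@[10:14]
i=15 'b': node 12→5 (via fail)
i=16 'c': node 5→6
i=17 'c': node 6→7  ** P1@[12:17],P2@[13:17]
i=18 'b': node 7→5 (via fail)
i=19 'a': node 5→1 (via fail)  ** P0@[19:19]
i=20 'b': node 1→2 (via fail)
i=21 'a': node 2→1 (via fail)  ** P0@[21:21]
i=22 'b': node 1→2 (via fail)
i=23 'c': node 2→3
i=24 'c': node 3→4
i=25 'b': node 4→5
i=26 'c': node 5→6
i=27 'c': node 6→7  ** P1@[22:27],P2@[23:27]
i=28 'a': node 7→1 (via fail)  ** P0@[28:28]
i=29 'b': node 1→2 (via fail)
i=30 'c': node 2→3
i=31 'c': node 3→4
i=32 'c': node 4→9 (via fail)
i=33 'c': node 9→9 (via fail)

Matches: [[4,2],[7,1],[7,2],[10,1],[10,2],[14,2],[17,1],[17,2],[19,0],[21,0],[27,1],[27,2],[28,0]]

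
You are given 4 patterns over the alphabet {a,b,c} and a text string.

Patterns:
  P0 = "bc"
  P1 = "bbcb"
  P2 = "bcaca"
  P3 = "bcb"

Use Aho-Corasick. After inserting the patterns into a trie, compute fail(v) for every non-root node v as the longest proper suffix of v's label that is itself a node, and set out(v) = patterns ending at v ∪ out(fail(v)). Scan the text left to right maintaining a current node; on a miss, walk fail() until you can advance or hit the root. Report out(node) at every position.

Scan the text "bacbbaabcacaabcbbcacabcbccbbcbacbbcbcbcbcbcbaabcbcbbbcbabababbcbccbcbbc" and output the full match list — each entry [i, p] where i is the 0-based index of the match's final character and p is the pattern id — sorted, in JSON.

Build:
Trie (insert patterns):
  n0 'ε': b→1
  n1 'b': b→3 c→2
  n2 'bc': a→6 b→9  [P0 ends]
  n3 'bb': c→4
  n4 'bbc': b→5
  n5 'bbcb': ·  [P1 ends]
  n6 'bca': c→7
  n7 'bcac': a→8
  n8 'bcaca': ·  [P2 ends]
  n9 'bcb': ·  [P3 ends]

BFS fail/out derivation:
  fail(1) 'b': from fail(0)=0 chase 'b': 0 ⇒ 0;  out=∅∪out(0)=∅
  fail(2) 'bc': from fail(1)=0 chase 'c': 0 ⇒ 0;  out={0}∪out(0)={0}
  fail(3) 'bb': from fail(1)=0 chase 'b': 0 ⇒ 1;  out=∅∪out(1)=∅
  fail(4) 'bbc': from fail(3)=1 chase 'c': 1 ⇒ 2;  out=∅∪out(2)={0}
  fail(6) 'bca': from fail(2)=0 chase 'a': 0 ⇒ 0;  out=∅∪out(0)=∅
  fail(9) 'bcb': from fail(2)=0 chase 'b': 0 ⇒ 1;  out={3}∪out(1)={3}
  fail(5) 'bbcb': from fail(4)=2 chase 'b': 2 ⇒ 9;  out={1}∪out(9)={1,3}
  fail(7) 'bcac': from fail(6)=0 chase 'c': 0 ⇒ 0;  out=∅∪out(0)=∅
  fail(8) 'bcaca': from fail(7)=0 chase 'a': 0 ⇒ 0;  out={2}∪out(0)={2}

Run:
i=0 'b': node 0→1
i=1 'a': node 1→0 (fail-walked)
i=2 'c': node 0→0
i=3 'b': node 0→1
i=4 'b': node 1→3
i=5 'a': node 3→0 (fail-walked)
i=6 'a': node 0→0
i=7 'b': node 0→1
i=8 'c': node 1→2  emit P0@[7:8]
i=9 'a': node 2→6
i=10 'c': node 6→7
i=11 'a': node 7→8  emit P2@[7:11]
i=12 'a': node 8→0 (fail-walked)
i=13 'b': node 0→1
i=14 'c': node 1→2  emit P0@[13:14]
i=15 'b': node 2→9  emit P3@[13:15]
i=16 'b': node 9→3 (fail-walked)
i=17 'c': node 3→4  emit P0@[16:17]
i=18 'a': node 4→6 (fail-walked)
i=19 'c': node 6→7
i=20 'a': node 7→8  emit P2@[16:20]
i=21 'b': node 8→1 (fail-walked)
i=22 'c': node 1→2  emit P0@[21:22]
i=23 'b': node 2→9  emit P3@[21:23]
i=24 'c': node 9→2 (fail-walked)  emit P0@[23:24]
i=25 'c': node 2→0 (fail-walked)
i=26 'b': node 0→1
i=27 'b': node 1→3
i=28 'c': node 3→4  emit P0@[27:28]
i=29 'b': node 4→5  emit P1@[26:29],P3@[27:29]
i=30 'a': node 5→0 (fail-walked)
i=31 'c': node 0→0
i=32 'b': node 0→1
i=33 'b': node 1→3
i=34 'c': node 3→4  emit P0@[33:34]
i=35 'b': node 4→5  emit P1@[32:35],P3@[33:35]
i=36 'c': node 5→2 (fail-walked)  emit P0@[35:36]
i=37 'b': node 2→9  emit P3@[35:37]
i=38 'c': node 9→2 (fail-walked)  emit P0@[37:38]
i=39 'b': node 2→9  emit P3@[37:39]
i=40 'c': node 9→2 (fail-walked)  emit P0@[39:40]
i=41 'b': node 2→9  emit P3@[39:41]
i=42 'c': node 9→2 (fail-walked)  emit P0@[41:42]
i=43 'b': node 2→9  emit P3@[41:43]
i=44 'a': node 9→0 (fail-walked)
i=45 'a': node 0→0
i=46 'b': node 0→1
i=47 'c': node 1→2  emit P0@[46:47]
i=48 'b': node 2→9  emit P3@[46:48]
i=49 'c': node 9→2 (fail-walked)  emit P0@[48:49]
i=50 'b': node 2→9  emit P3@[48:50]
i=51 'b': node 9→3 (fail-walked)
i=52 'b': node 3→3 (fail-walked)
i=53 'c': node 3→4  emit P0@[52:53]
i=54 'b': node 4→5  emit P1@[51:54],P3@[52:54]
i=55 'a': node 5→0 (fail-walked)
i=56 'b': node 0→1
i=57 'a': node 1→0 (fail-walked)
i=58 'b': node 0→1
i=59 'a': node 1→0 (fail-walked)
i=60 'b': node 0→1
i=61 'b': node 1→3
i=62 'c': node 3→4  emit P0@[61:62]
i=63 'b': node 4→5  emit P1@[60:63],P3@[61:63]
i=64 'c': node 5→2 (fail-walked)  emit P0@[63:64]
i=65 'c': node 2→0 (fail-walked)
i=66 'b': node 0→1
i=67 'c': node 1→2  emit P0@[66:67]
i=68 'b': node 2→9  emit P3@[66:68]
i=69 'b': node 9→3 (fail-walked)
i=70 'c': node 3→4  emit P0@[69:70]

Result: [[8,0],[11,2],[14,0],[15,3],[17,0],[20,2],[22,0],[23,3],[24,0],[28,0],[29,1],[29,3],[34,0],[35,1],[35,3],[36,0],[37,3],[38,0],[39,3],[40,0],[41,3],[42,0],[43,3],[47,0],[48,3],[49,0],[50,3],[53,0],[54,1],[54,3],[62,0],[63,1],[63,3],[64,0],[67,0],[68,3],[70,0]]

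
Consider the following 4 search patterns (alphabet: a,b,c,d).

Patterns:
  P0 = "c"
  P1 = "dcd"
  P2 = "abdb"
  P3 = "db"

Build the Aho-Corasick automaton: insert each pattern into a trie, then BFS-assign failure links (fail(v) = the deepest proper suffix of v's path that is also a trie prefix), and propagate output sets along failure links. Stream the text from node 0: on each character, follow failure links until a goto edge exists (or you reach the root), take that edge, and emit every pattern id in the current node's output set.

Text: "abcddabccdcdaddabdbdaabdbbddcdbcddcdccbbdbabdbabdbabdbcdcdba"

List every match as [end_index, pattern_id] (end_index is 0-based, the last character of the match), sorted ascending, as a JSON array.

Construct AC machine:
Trie (insert patterns):
  n0 'ε': a→5 c→1 d→2
  n1 'c': ·  ←P0
  n2 'd': b→9 c→3
  n3 'dc': d→4
  n4 'dcd': ·  ←P1
  n5 'a': b→6
  n6 'ab': d→7
  n7 'abd': b→8
  n8 'abdb': ·  ←P2
  n9 'db': ·  ←P3

BFS fail/out derivation:
  n1('c'): parent n0 fail=0; on 'c' 0 → fail=0;  out {0}∪∅={0}
  n2('d'): parent n0 fail=0; on 'd' 0 → fail=0;  out ∅∪∅=∅
  n5('a'): parent n0 fail=0; on 'a' 0 → fail=0;  out ∅∪∅=∅
  n3('dc'): parent n2 fail=0; on 'c' 0 → fail=1;  out ∅∪{0}={0}
  n6('ab'): parent n5 fail=0; on 'b' 0 → fail=0;  out ∅∪∅=∅
  n9('db'): parent n2 fail=0; on 'b' 0 → fail=0;  out {3}∪∅={3}
  n4('dcd'): parent n3 fail=1; on 'd' 1→0 → fail=2;  out {1}∪∅={1}
  n7('abd'): parent n6 fail=0; on 'd' 0 → fail=2;  out ∅∪∅=∅
  n8('abdb'): parent n7 fail=2; on 'b' 2 → fail=9;  out {2}∪{3}={2,3}

Scan:
pos 0 'a': at 5
pos 1 'b': at 6
pos 2 'c': at 1 ·f  ** P0@[2:2]
pos 3 'd': at 2 ·f
pos 4 'd': at 2 ·f
pos 5 'a': at 5 ·f
pos 6 'b': at 6
pos 7 'c': at 1 ·f  ** P0@[7:7]
pos 8 'c': at 1 ·f  ** P0@[8:8]
pos 9 'd': at 2 ·f
pos 10 'c': at 3  ** P0@[10:10]
pos 11 'd': at 4  ** P1@[9:11]
pos 12 'a': at 5 ·f
pos 13 'd': at 2 ·f
pos 14 'd': at 2 ·f
pos 15 'a': at 5 ·f
pos 16 'b': at 6
pos 17 'd': at 7
pos 18 'b': at 8  ** P2@[15:18],P3@[17:18]
pos 19 'd': at 2 ·f
pos 20 'a': at 5 ·f
pos 21 'a': at 5 ·f
pos 22 'b': at 6
pos 23 'd': at 7
pos 24 'b': at 8  ** P2@[21:24],P3@[23:24]
pos 25 'b': at 0 ·f
pos 26 'd': at 2
pos 27 'd': at 2 ·f
pos 28 'c': at 3  ** P0@[28:28]
pos 29 'd': at 4  ** P1@[27:29]
pos 30 'b': at 9 ·f  ** P3@[29:30]
pos 31 'c': at 1 ·f  ** P0@[31:31]
pos 32 'd': at 2 ·f
pos 33 'd': at 2 ·f
pos 34 'c': at 3  ** P0@[34:34]
pos 35 'd': at 4  ** P1@[33:35]
pos 36 'c': at 3 ·f  ** P0@[36:36]
pos 37 'c': at 1 ·f  ** P0@[37:37]
pos 38 'b': at 0 ·f
pos 39 'b': at 0
pos 40 'd': at 2
pos 41 'b': at 9  ** P3@[40:41]
pos 42 'a': at 5 ·f
pos 43 'b': at 6
pos 44 'd': at 7
pos 45 'b': at 8  ** P2@[42:45],P3@[44:45]
pos 46 'a': at 5 ·f
pos 47 'b': at 6
pos 48 'd': at 7
pos 49 'b': at 8  ** P2@[46:49],P3@[48:49]
pos 50 'a': at 5 ·f
pos 51 'b': at 6
pos 52 'd': at 7
pos 53 'b': at 8  ** P2@[50:53],P3@[52:53]
pos 54 'c': at 1 ·f  ** P0@[54:54]
pos 55 'd': at 2 ·f
pos 56 'c': at 3  ** P0@[56:56]
pos 57 'd': at 4  ** P1@[55:57]
pos 58 'b': at 9 ·f  ** P3@[57:58]
pos 59 'a': at 5 ·f

Matches: [[2,0],[7,0],[8,0],[10,0],[11,1],[18,2],[18,3],[24,2],[24,3],[28,0],[29,1],[30,3],[31,0],[34,0],[35,1],[36,0],[37,0],[41,3],[45,2],[45,3],[49,2],[49,3],[53,2],[53,3],[54,0],[56,0],[57,1],[58,3]]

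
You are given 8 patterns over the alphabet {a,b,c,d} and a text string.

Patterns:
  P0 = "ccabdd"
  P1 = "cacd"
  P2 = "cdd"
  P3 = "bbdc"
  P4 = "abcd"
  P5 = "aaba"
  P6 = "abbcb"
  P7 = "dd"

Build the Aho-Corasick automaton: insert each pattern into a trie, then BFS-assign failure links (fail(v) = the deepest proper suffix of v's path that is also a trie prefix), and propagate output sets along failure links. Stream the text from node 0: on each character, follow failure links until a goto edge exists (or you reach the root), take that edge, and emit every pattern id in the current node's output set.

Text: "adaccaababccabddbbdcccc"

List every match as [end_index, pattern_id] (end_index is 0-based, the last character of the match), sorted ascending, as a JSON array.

Construct AC machine:
Trie (insert patterns):
  n0 'ε': a→16 b→12 c→1 d→26
  n1 'c': a→7 c→2 d→10
  n2 'cc': a→3
  n3 'cca': b→4
  n4 'ccab': d→5
  n5 'ccabd': d→6
  n6 'ccabdd': ·  [P0 ends]
  n7 'ca': c→8
  n8 'cac': d→9
  n9 'cacd': ·  [P1 ends]
  n10 'cd': d→11
  n11 'cdd': ·  [P2 ends]
  n12 'b': b→13
  n13 'bb': d→14
  n14 'bbd': c→15
  n15 'bbdc': ·  [P3 ends]
  n16 'a': a→20 b→17
  n17 'ab': b→23 c→18
  n18 'abc': d→19
  n19 'abcd': ·  [P4 ends]
  n20 'aa': b→21
  n21 'aab': a→22
  n22 'aaba': ·  [P5 ends]
  n23 'abb': c→24
  n24 'abbc': b→25
  n25 'abbcb': ·  [P6 ends]
  n26 'd': d→27
  n27 'dd': ·  [P7 ends]

Failure links (BFS by depth):
  fail(1) 'c': from fail(0)=0 chase 'c': 0 ⇒ 0;  out=∅∪out(0)=∅
  fail(12) 'b': from fail(0)=0 chase 'b': 0 ⇒ 0;  out=∅∪out(0)=∅
  fail(16) 'a': from fail(0)=0 chase 'a': 0 ⇒ 0;  out=∅∪out(0)=∅
  fail(26) 'd': from fail(0)=0 chase 'd': 0 ⇒ 0;  out=∅∪out(0)=∅
  fail(2) 'cc': from fail(1)=0 chase 'c': 0 ⇒ 1;  out=∅∪out(1)=∅
  fail(7) 'ca': from fail(1)=0 chase 'a': 0 ⇒ 16;  out=∅∪out(16)=∅
  fail(10) 'cd': from fail(1)=0 chase 'd': 0 ⇒ 26;  out=∅∪out(26)=∅
  fail(13) 'bb': from fail(12)=0 chase 'b': 0 ⇒ 12;  out=∅∪out(12)=∅
  fail(17) 'ab': from fail(16)=0 chase 'b': 0 ⇒ 12;  out=∅∪out(12)=∅
  fail(20) 'aa': from fail(16)=0 chase 'a': 0 ⇒ 16;  out=∅∪out(16)=∅
  fail(27) 'dd': from fail(26)=0 chase 'd': 0 ⇒ 26;  out={7}∪out(26)={7}
  fail(3) 'cca': from fail(2)=1 chase 'a': 1 ⇒ 7;  out=∅∪out(7)=∅
  fail(8) 'cac': from fail(7)=16 chase 'c': 16→0 ⇒ 1;  out=∅∪out(1)=∅
  fail(11) 'cdd': from fail(10)=26 chase 'd': 26 ⇒ 27;  out={2}∪out(27)={2,7}
  fail(14) 'bbd': from fail(13)=12 chase 'd': 12→0 ⇒ 26;  out=∅∪out(26)=∅
  fail(18) 'abc': from fail(17)=12 chase 'c': 12→0 ⇒ 1;  out=∅∪out(1)=∅
  fail(21) 'aab': from fail(20)=16 chase 'b': 16 ⇒ 17;  out=∅∪out(17)=∅
  fail(23) 'abb': from fail(17)=12 chase 'b': 12 ⇒ 13;  out=∅∪out(13)=∅
  fail(4) 'ccab': from fail(3)=7 chase 'b': 7→16 ⇒ 17;  out=∅∪out(17)=∅
  fail(9) 'cacd': from fail(8)=1 chase 'd': 1 ⇒ 10;  out={1}∪out(10)={1}
  fail(15) 'bbdc': from fail(14)=26 chase 'c': 26→0 ⇒ 1;  out={3}∪out(1)={3}
  fail(19) 'abcd': from fail(18)=1 chase 'd': 1 ⇒ 10;  out={4}∪out(10)={4}
  fail(22) 'aaba': from fail(21)=17 chase 'a': 17→12→0 ⇒ 16;  out={5}∪out(16)={5}
  fail(24) 'abbc': from fail(23)=13 chase 'c': 13→12→0 ⇒ 1;  out=∅∪out(1)=∅
  fail(5) 'ccabd': from fail(4)=17 chase 'd': 17→12→0 ⇒ 26;  out=∅∪out(26)=∅
  fail(25) 'abbcb': from fail(24)=1 chase 'b': 1→0 ⇒ 12;  out={6}∪out(12)={6}
  fail(6) 'ccabdd': from fail(5)=26 chase 'd': 26 ⇒ 27;  out={0}∪out(27)={0,7}

Run:
[0] read 'a'  n0⇒n16
[1] read 'd'  n16⇒n26 (via fail)
[2] read 'a'  n26⇒n16 (via fail)
[3] read 'c'  n16⇒n1 (via fail)
[4] read 'c'  n1⇒n2
[5] read 'a'  n2⇒n3
[6] read 'a'  n3⇒n20 (via fail)
[7] read 'b'  n20⇒n21
[8] read 'a'  n21⇒n22  emit P5@[5:8]
[9] read 'b'  n22⇒n17 (via fail)
[10] read 'c'  n17⇒n18
[11] read 'c'  n18⇒n2 (via fail)
[12] read 'a'  n2⇒n3
[13] read 'b'  n3⇒n4
[14] read 'd'  n4⇒n5
[15] read 'd'  n5⇒n6  emit P0@[10:15],P7@[14:15]
[16] read 'b'  n6⇒n12 (via fail)
[17] read 'b'  n12⇒n13
[18] read 'd'  n13⇒n14
[19] read 'c'  n14⇒n15  emit P3@[16:19]
[20] read 'c'  n15⇒n2 (via fail)
[21] read 'c'  n2⇒n2 (via fail)
[22] read 'c'  n2⇒n2 (via fail)

Result: [[8,5],[15,0],[15,7],[19,3]]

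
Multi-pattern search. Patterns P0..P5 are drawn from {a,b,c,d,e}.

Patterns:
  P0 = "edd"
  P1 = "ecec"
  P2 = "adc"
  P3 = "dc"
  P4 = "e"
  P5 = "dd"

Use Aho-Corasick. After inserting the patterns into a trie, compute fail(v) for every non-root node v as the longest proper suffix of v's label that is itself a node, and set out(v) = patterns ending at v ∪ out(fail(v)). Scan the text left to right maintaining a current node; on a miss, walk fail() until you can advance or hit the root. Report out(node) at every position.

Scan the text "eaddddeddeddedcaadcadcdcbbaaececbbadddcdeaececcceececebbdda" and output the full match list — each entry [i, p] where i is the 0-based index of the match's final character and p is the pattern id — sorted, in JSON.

Build automaton:
Trie (insert patterns):
  n0 'ε': a→7 d→10 e→1
  n1 'e': c→4 d→2  [P4 ends]
  n2 'ed': d→3
  n3 'edd': ·  [P0 ends]
  n4 'ec': e→5
  n5 'ece': c→6
  n6 'ecec': ·  [P1 ends]
  n7 'a': d→8
  n8 'ad': c→9
  n9 'adc': ·  [P2 ends]
  n10 'd': c→11 d→12
  n11 'dc': ·  [P3 ends]
  n12 'dd': ·  [P5 ends]

Failure links (BFS by depth):
  n1('e'): parent n0 fail=0; on 'e' 0 → fail=0;  out {4}∪∅={4}
  n7('a'): parent n0 fail=0; on 'a' 0 → fail=0;  out ∅∪∅=∅
  n10('d'): parent n0 fail=0; on 'd' 0 → fail=0;  out ∅∪∅=∅
  n2('ed'): parent n1 fail=0; on 'd' 0 → fail=10;  out ∅∪∅=∅
  n4('ec'): parent n1 fail=0; on 'c' 0 → fail=0;  out ∅∪∅=∅
  n8('ad'): parent n7 fail=0; on 'd' 0 → fail=10;  out ∅∪∅=∅
  n11('dc'): parent n10 fail=0; on 'c' 0 → fail=0;  out {3}∪∅={3}
  n12('dd'): parent n10 fail=0; on 'd' 0 → fail=10;  out {5}∪∅={5}
  n3('edd'): parent n2 fail=10; on 'd' 10 → fail=12;  out {0}∪{5}={0,5}
  n5('ece'): parent n4 fail=0; on 'e' 0 → fail=1;  out ∅∪{4}={4}
  n9('adc'): parent n8 fail=10; on 'c' 10 → fail=11;  out {2}∪{3}={2,3}
  n6('ecec'): parent n5 fail=1; on 'c' 1 → fail=4;  out {1}∪∅={1}

Text stream:
i=0 'e': node 0→1  → match P4@[0:0]
i=1 'a': node 1→7 (via fail)
i=2 'd': node 7→8
i=3 'd': node 8→12 (via fail)  → match P5@[2:3]
i=4 'd': node 12→12 (via fail)  → match P5@[3:4]
i=5 'd': node 12→12 (via fail)  → match P5@[4:5]
i=6 'e': node 12→1 (via fail)  → match P4@[6:6]
i=7 'd': node 1→2
i=8 'd': node 2→3  → match P0@[6:8],P5@[7:8]
i=9 'e': node 3→1 (via fail)  → match P4@[9:9]
i=10 'd': node 1→2
i=11 'd': node 2→3  → match P0@[9:11],P5@[10:11]
i=12 'e': node 3→1 (via fail)  → match P4@[12:12]
i=13 'd': node 1→2
i=14 'c': node 2→11 (via fail)  → match P3@[13:14]
i=15 'a': node 11→7 (via fail)
i=16 'a': node 7→7 (via fail)
i=17 'd': node 7→8
i=18 'c': node 8→9  → match P2@[16:18],P3@[17:18]
i=19 'a': node 9→7 (via fail)
i=20 'd': node 7→8
i=21 'c': node 8→9  → match P2@[19:21],P3@[20:21]
i=22 'd': node 9→10 (via fail)
i=23 'c': node 10→11  → match P3@[22:23]
i=24 'b': node 11→0 (via fail)
i=25 'b': node 0→0
i=26 'a': node 0→7
i=27 'a': node 7→7 (via fail)
i=28 'e': node 7→1 (via fail)  → match P4@[28:28]
i=29 'c': node 1→4
i=30 'e': node 4→5  → match P4@[30:30]
i=31 'c': node 5→6  → match P1@[28:31]
i=32 'b': node 6→0 (via fail)
i=33 'b': node 0→0
i=34 'a': node 0→7
i=35 'd': node 7→8
i=36 'd': node 8→12 (via fail)  → match P5@[35:36]
i=37 'd': node 12→12 (via fail)  → match P5@[36:37]
i=38 'c': node 12→11 (via fail)  → match P3@[37:38]
i=39 'd': node 11→10 (via fail)
i=40 'e': node 10→1 (via fail)  → match P4@[40:40]
i=41 'a': node 1→7 (via fail)
i=42 'e': node 7→1 (via fail)  → match P4@[42:42]
i=43 'c': node 1→4
i=44 'e': node 4→5  → match P4@[44:44]
i=45 'c': node 5→6  → match P1@[42:45]
i=46 'c': node 6→0 (via fail)
i=47 'c': node 0→0
i=48 'e': node 0→1  → match P4@[48:48]
i=49 'e': node 1→1 (via fail)  → match P4@[49:49]
i=50 'c': node 1→4
i=51 'e': node 4→5  → match P4@[51:51]
i=52 'c': node 5→6  → match P1@[49:52]
i=53 'e': node 6→5 (via fail)  → match P4@[53:53]
i=54 'b': node 5→0 (via fail)
i=55 'b': node 0→0
i=56 'd': node 0→10
i=57 'd': node 10→12  → match P5@[56:57]
i=58 'a': node 12→7 (via fail)

Result: [[0,4],[3,5],[4,5],[5,5],[6,4],[8,0],[8,5],[9,4],[11,0],[11,5],[12,4],[14,3],[18,2],[18,3],[21,2],[21,3],[23,3],[28,4],[30,4],[31,1],[36,5],[37,5],[38,3],[40,4],[42,4],[44,4],[45,1],[48,4],[49,4],[51,4],[52,1],[53,4],[57,5]]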